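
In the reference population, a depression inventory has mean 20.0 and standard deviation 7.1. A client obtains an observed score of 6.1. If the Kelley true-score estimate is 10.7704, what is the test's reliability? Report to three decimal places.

T̂ = ρX + (1 − ρ)μ  ⇒  T̂ − μ = ρ(X − μ)
ρ = (T̂ − μ)/(X − μ) = (10.7704 − 20.0) / (6.1 − 20.0) = -9.2296 / -13.9 = 0.66400

0.664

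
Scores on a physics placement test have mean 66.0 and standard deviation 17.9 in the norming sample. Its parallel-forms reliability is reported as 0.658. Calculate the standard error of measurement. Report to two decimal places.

SEM = SD · √(1 − ρ) = 17.9 × √0.342 = 17.9 × 0.5848 = 10.468

10.47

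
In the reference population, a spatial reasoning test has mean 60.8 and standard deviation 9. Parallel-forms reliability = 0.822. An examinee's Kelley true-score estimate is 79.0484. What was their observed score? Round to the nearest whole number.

83

T̂ = ρX + (1 − ρ)μ  ⇒  X = (T̂ − (1 − ρ)μ) / ρ
X = (79.0484 − 0.178 × 60.8) / 0.822 = (79.0484 − 10.8224) / 0.822 = 68.2260 / 0.822 = 83.00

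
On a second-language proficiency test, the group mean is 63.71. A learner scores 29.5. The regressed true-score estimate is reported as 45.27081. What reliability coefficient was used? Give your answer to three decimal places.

0.539

T̂ = ρX + (1 − ρ)μ  ⇒  T̂ − μ = ρ(X − μ)
ρ = (T̂ − μ)/(X − μ) = (45.27081 − 63.71) / (29.5 − 63.71) = -18.43919 / -34.21 = 0.53900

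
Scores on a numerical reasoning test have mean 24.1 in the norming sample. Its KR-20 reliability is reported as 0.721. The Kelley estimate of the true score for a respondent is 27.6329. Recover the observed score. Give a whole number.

T̂ = ρX + (1 − ρ)μ  ⇒  X = (T̂ − (1 − ρ)μ) / ρ
X = (27.6329 − 0.279 × 24.1) / 0.721 = (27.6329 − 6.7239) / 0.721 = 20.9090 / 0.721 = 29.00

29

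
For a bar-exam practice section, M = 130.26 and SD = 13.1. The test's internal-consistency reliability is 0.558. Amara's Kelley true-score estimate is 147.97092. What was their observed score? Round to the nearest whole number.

162

T̂ = ρX + (1 − ρ)μ  ⇒  X = (T̂ − (1 − ρ)μ) / ρ
X = (147.97092 − 0.442 × 130.26) / 0.558 = (147.97092 − 57.57492) / 0.558 = 90.39600 / 0.558 = 162.00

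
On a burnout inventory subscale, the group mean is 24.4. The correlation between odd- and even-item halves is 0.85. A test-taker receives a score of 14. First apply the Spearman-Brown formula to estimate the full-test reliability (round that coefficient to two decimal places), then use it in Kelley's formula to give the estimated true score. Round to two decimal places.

Spearman-Brown: ρ = 2r/(1 + r) = 2(0.85)/(1 + 0.85) = 1.700/1.85 = 0.9189 → 0.92
T̂ = 0.92(14) + 0.08(24.4) = 12.88 + 1.952 = 14.832 → 14.83

14.83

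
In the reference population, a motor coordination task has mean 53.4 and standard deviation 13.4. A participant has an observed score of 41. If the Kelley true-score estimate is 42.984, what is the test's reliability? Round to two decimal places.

0.84

T̂ = ρX + (1 − ρ)μ  ⇒  T̂ − μ = ρ(X − μ)
ρ = (T̂ − μ)/(X − μ) = (42.984 − 53.4) / (41 − 53.4) = -10.416 / -12.4 = 0.8400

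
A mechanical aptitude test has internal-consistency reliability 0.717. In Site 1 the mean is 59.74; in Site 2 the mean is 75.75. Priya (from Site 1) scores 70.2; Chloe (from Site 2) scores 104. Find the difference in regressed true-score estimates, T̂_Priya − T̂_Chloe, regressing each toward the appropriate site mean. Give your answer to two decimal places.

T̂_Priya = 0.717(70.2) + 0.283(59.74) = 67.2398
T̂_Chloe = 0.717(104) + 0.283(75.75) = 96.0053
Difference = 67.2398 − 96.0053 = -28.7654

-28.77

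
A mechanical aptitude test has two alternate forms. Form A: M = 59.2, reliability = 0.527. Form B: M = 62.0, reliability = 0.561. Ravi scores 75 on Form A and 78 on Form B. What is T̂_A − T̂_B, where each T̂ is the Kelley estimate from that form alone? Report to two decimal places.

T̂_A = 0.527(75) + 0.473(59.2) = 67.5266
T̂_B = 0.561(78) + 0.439(62.0) = 70.9760
T̂_A − T̂_B = -3.4494

-3.45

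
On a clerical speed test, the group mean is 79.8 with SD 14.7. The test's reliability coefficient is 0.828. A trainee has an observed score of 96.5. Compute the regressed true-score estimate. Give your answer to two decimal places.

Regress the observed score toward the mean by the unreliability: T̂ = 0.828·96.5 + 0.172·79.8 = 79.9020 + 13.7256 = 93.628.

93.63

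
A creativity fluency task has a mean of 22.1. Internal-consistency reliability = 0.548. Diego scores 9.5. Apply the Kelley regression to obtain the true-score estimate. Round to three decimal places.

T̂ = 0.548(9.5) + 0.452(22.1) = 5.2060 + 9.9892 = 15.1952 → 15.195

15.195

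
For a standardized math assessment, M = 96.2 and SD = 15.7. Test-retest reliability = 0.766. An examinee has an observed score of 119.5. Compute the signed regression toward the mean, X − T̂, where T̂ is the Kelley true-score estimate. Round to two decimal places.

5.45

T̂ = 0.766(119.5) + 0.234(96.2) = 91.5370 + 22.5108 = 114.0478 → 114.048
X − T̂ = 119.5 − 114.048 = 5.452 → 5.45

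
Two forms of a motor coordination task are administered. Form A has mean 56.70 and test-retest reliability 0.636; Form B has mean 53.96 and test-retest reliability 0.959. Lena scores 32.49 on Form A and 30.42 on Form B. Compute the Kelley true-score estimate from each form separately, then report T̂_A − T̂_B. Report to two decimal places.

9.92

T̂_A = 0.636(32.49) + 0.364(56.70) = 41.3024
T̂_B = 0.959(30.42) + 0.041(53.96) = 31.3851
T̂_A − T̂_B = 9.9173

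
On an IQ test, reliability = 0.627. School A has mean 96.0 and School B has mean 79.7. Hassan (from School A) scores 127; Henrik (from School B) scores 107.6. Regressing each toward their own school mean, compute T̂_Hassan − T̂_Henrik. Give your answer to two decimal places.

T̂_Hassan = 0.627(127) + 0.373(96.0) = 115.4370
T̂_Henrik = 0.627(107.6) + 0.373(79.7) = 97.1933
Difference = 115.4370 − 97.1933 = 18.2437

18.24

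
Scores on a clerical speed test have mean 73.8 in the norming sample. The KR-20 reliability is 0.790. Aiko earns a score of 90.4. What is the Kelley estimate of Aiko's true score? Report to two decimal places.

T̂ = ρX + (1 − ρ)μ
  = 0.790 × 90.4 + 0.210 × 73.8
  = 71.4160 + 15.4980
  = 86.914
  ≈ 86.91

86.91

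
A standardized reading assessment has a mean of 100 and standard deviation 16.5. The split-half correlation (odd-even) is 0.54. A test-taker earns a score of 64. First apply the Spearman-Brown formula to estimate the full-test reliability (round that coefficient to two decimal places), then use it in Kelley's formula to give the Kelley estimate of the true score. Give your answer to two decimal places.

Spearman-Brown: ρ = 2r/(1 + r) = 2(0.54)/(1 + 0.54) = 1.080/1.54 = 0.7013 → 0.70
T̂ = 0.70(64) + 0.30(100) = 44.80 + 30.00 = 74.800 → 74.80

74.80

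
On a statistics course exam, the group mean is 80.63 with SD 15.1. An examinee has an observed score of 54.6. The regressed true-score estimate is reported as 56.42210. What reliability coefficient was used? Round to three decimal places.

T̂ = ρX + (1 − ρ)μ  ⇒  T̂ − μ = ρ(X − μ)
ρ = (T̂ − μ)/(X − μ) = (56.42210 − 80.63) / (54.6 − 80.63) = -24.20790 / -26.03 = 0.93000

0.930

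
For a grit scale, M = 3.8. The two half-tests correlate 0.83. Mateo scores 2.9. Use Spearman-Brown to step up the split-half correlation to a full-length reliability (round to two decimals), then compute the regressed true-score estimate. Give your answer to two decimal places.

Spearman-Brown: ρ = 2r/(1 + r) = 2(0.83)/(1 + 0.83) = 1.660/1.83 = 0.9071 → 0.91
Weight the observed score by reliability and the mean by (1 − reliability): T̂ = 0.91·2.9 + 0.09·3.8 = 2.639 + 0.342 = 2.981.

2.98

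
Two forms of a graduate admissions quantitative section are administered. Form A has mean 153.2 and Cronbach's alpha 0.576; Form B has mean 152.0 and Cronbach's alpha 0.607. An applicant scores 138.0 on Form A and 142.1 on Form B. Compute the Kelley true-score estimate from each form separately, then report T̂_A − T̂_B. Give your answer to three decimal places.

T̂_A = 0.576(138.0) + 0.424(153.2) = 144.44480
T̂_B = 0.607(142.1) + 0.393(152.0) = 145.99070
T̂_A − T̂_B = -1.54590

-1.546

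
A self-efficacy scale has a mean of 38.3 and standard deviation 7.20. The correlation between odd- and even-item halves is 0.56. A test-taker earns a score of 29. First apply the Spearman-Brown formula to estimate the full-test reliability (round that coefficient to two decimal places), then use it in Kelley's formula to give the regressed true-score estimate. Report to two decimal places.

Spearman-Brown: ρ = 2r/(1 + r) = 2(0.56)/(1 + 0.56) = 1.120/1.56 = 0.7179 → 0.72
T̂ = 0.72(29) + 0.28(38.3) = 20.88 + 10.724 = 31.604 → 31.60

31.60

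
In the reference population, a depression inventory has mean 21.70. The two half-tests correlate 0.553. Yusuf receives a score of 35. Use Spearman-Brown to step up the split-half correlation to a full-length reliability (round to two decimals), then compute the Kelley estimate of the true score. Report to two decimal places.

Spearman-Brown: ρ = 2r/(1 + r) = 2(0.553)/(1 + 0.553) = 1.1060/1.553 = 0.7122 → 0.71
T̂ = 0.71(35) + 0.29(21.70) = 24.85 + 6.2930 = 31.143 → 31.14

31.14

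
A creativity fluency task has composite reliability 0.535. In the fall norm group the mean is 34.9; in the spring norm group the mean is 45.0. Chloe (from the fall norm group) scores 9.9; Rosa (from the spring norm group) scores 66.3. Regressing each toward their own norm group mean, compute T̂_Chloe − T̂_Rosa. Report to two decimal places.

T̂_Chloe = 0.535(9.9) + 0.465(34.9) = 21.5250
T̂_Rosa = 0.535(66.3) + 0.465(45.0) = 56.3955
Difference = 21.5250 − 56.3955 = -34.8705

-34.87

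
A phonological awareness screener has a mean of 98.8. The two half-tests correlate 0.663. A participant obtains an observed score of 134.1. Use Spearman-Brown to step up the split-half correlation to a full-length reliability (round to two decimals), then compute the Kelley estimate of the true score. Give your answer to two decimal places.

Spearman-Brown: ρ = 2r/(1 + r) = 2(0.663)/(1 + 0.663) = 1.3260/1.663 = 0.7974 → 0.80
T̂ = 0.80(134.1) + 0.20(98.8) = 107.280 + 19.760 = 127.040 → 127.04

127.04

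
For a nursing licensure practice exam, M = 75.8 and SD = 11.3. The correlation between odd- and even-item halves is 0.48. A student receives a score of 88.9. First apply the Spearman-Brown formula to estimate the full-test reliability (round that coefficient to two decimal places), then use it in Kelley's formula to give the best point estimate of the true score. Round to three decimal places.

84.315

Spearman-Brown: ρ = 2r/(1 + r) = 2(0.48)/(1 + 0.48) = 0.960/1.48 = 0.6486 → 0.65
T̂ = 0.65(88.9) + 0.35(75.8) = 57.785 + 26.530 = 84.3150 → 84.315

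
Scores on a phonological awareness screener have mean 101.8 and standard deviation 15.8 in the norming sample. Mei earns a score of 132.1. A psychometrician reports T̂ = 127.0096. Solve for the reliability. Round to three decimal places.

T̂ = ρX + (1 − ρ)μ  ⇒  T̂ − μ = ρ(X − μ)
ρ = (T̂ − μ)/(X − μ) = (127.0096 − 101.8) / (132.1 − 101.8) = 25.2096 / 30.3 = 0.83200

0.832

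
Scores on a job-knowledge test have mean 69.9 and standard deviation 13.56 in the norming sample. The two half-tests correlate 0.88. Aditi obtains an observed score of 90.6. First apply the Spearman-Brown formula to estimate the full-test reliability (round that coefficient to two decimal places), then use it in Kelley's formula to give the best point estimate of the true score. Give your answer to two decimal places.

89.36

Spearman-Brown: ρ = 2r/(1 + r) = 2(0.88)/(1 + 0.88) = 1.760/1.88 = 0.9362 → 0.94
Regress the observed score toward the mean by the unreliability: T̂ = 0.94·90.6 + 0.06·69.9 = 85.164 + 4.194 = 89.358.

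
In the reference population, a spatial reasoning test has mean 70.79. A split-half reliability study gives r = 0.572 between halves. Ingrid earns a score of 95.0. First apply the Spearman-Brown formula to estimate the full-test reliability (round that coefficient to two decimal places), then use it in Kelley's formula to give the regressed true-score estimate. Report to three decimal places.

88.463

Spearman-Brown: ρ = 2r/(1 + r) = 2(0.572)/(1 + 0.572) = 1.1440/1.572 = 0.7277 → 0.73
T̂ = ρX + (1 − ρ)μ
  = 0.73 × 95.0 + 0.27 × 70.79
  = 69.350 + 19.1133
  = 88.4633
  ≈ 88.463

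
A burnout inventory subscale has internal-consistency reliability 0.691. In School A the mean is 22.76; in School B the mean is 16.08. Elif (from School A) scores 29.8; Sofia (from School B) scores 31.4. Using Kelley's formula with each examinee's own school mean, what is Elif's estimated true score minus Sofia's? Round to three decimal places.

0.959

T̂_Elif = 0.691(29.8) + 0.309(22.76) = 27.62464
T̂_Sofia = 0.691(31.4) + 0.309(16.08) = 26.66612
Difference = 27.62464 − 26.66612 = 0.95852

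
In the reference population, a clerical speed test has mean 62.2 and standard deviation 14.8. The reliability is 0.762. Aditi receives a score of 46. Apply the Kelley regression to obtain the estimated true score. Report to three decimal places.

49.856

T̂ = 0.762(46) + 0.238(62.2) = 35.052 + 14.8036 = 49.8556 → 49.856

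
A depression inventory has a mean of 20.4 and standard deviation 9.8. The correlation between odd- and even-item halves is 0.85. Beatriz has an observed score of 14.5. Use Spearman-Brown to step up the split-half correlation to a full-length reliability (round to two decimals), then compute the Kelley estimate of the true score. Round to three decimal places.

Spearman-Brown: ρ = 2r/(1 + r) = 2(0.85)/(1 + 0.85) = 1.700/1.85 = 0.9189 → 0.92
T̂ = 0.92(14.5) + 0.08(20.4) = 13.340 + 1.632 = 14.9720 → 14.972

14.972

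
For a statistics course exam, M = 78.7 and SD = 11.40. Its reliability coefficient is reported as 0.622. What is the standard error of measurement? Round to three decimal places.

7.009

SEM = SD · √(1 − ρ) = 11.40 × √0.378 = 11.40 × 0.6148 = 7.0089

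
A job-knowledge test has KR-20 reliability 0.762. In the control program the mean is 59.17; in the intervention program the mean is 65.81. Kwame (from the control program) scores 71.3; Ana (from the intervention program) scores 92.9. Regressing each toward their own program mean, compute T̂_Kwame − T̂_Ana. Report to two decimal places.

-18.04

T̂_Kwame = 0.762(71.3) + 0.238(59.17) = 68.4131
T̂_Ana = 0.762(92.9) + 0.238(65.81) = 86.4526
Difference = 68.4131 − 86.4526 = -18.0395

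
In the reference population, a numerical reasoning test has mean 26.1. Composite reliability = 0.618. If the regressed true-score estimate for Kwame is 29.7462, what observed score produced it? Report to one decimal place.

T̂ = ρX + (1 − ρ)μ  ⇒  X = (T̂ − (1 − ρ)μ) / ρ
X = (29.7462 − 0.382 × 26.1) / 0.618 = (29.7462 − 9.9702) / 0.618 = 19.7760 / 0.618 = 32.000

32.0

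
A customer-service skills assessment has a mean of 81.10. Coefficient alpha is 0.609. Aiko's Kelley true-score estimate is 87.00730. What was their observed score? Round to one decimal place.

90.8

T̂ = ρX + (1 − ρ)μ  ⇒  X = (T̂ − (1 − ρ)μ) / ρ
X = (87.00730 − 0.391 × 81.10) / 0.609 = (87.00730 − 31.71010) / 0.609 = 55.29720 / 0.609 = 90.800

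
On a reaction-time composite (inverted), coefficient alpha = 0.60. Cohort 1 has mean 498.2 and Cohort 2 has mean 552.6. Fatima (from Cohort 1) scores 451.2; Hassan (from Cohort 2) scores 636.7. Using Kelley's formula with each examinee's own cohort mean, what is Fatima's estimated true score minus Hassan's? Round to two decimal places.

-133.06

T̂_Fatima = 0.60(451.2) + 0.40(498.2) = 470.0000
T̂_Hassan = 0.60(636.7) + 0.40(552.6) = 603.0600
Difference = 470.0000 − 603.0600 = -133.0600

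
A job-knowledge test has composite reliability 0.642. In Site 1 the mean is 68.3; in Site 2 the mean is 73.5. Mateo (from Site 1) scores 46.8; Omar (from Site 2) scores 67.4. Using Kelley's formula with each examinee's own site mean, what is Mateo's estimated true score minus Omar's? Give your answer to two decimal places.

T̂_Mateo = 0.642(46.8) + 0.358(68.3) = 54.4970
T̂_Omar = 0.642(67.4) + 0.358(73.5) = 69.5838
Difference = 54.4970 − 69.5838 = -15.0868

-15.09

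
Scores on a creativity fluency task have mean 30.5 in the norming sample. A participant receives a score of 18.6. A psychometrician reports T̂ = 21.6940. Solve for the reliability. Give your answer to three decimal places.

T̂ = ρX + (1 − ρ)μ  ⇒  T̂ − μ = ρ(X − μ)
ρ = (T̂ − μ)/(X − μ) = (21.6940 − 30.5) / (18.6 − 30.5) = -8.8060 / -11.9 = 0.74000

0.740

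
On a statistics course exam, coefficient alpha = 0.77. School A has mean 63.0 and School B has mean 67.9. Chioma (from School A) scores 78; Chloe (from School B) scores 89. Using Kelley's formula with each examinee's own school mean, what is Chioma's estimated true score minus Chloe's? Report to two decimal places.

T̂_Chioma = 0.77(78) + 0.23(63.0) = 74.5500
T̂_Chloe = 0.77(89) + 0.23(67.9) = 84.1470
Difference = 74.5500 − 84.1470 = -9.5970

-9.60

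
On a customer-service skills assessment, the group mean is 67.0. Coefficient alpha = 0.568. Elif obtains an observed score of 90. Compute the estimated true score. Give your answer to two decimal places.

Weight the observed score by reliability and the mean by (1 − reliability): T̂ = 0.568·90 + 0.432·67.0 = 51.120 + 28.9440 = 80.064.

80.06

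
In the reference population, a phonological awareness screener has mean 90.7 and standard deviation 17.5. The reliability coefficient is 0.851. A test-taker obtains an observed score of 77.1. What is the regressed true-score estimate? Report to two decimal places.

79.13

T̂ = ρX + (1 − ρ)μ
  = 0.851 × 77.1 + 0.149 × 90.7
  = 65.6121 + 13.5143
  = 79.126
  ≈ 79.13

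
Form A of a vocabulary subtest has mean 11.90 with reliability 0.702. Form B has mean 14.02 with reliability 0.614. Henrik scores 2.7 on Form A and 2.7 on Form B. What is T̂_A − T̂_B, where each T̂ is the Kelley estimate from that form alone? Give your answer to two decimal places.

-1.63

T̂_A = 0.702(2.7) + 0.298(11.90) = 5.4416
T̂_B = 0.614(2.7) + 0.386(14.02) = 7.0695
T̂_A − T̂_B = -1.6279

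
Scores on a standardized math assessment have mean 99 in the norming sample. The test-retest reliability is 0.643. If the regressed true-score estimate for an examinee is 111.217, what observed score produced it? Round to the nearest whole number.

T̂ = ρX + (1 − ρ)μ  ⇒  X = (T̂ − (1 − ρ)μ) / ρ
X = (111.217 − 0.357 × 99) / 0.643 = (111.217 − 35.343) / 0.643 = 75.874 / 0.643 = 118.00

118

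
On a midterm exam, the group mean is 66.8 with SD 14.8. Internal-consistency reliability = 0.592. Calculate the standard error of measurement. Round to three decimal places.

SEM = SD · √(1 − ρ) = 14.8 × √0.408 = 14.8 × 0.6387 = 9.4535

9.453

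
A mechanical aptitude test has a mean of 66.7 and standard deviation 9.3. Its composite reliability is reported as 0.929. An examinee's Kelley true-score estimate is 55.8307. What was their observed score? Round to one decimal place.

55.0

T̂ = ρX + (1 − ρ)μ  ⇒  X = (T̂ − (1 − ρ)μ) / ρ
X = (55.8307 − 0.071 × 66.7) / 0.929 = (55.8307 − 4.7357) / 0.929 = 51.0950 / 0.929 = 55.000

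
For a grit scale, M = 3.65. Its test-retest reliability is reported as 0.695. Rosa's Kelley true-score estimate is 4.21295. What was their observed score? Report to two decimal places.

T̂ = ρX + (1 − ρ)μ  ⇒  X = (T̂ − (1 − ρ)μ) / ρ
X = (4.21295 − 0.305 × 3.65) / 0.695 = (4.21295 − 1.11325) / 0.695 = 3.09970 / 0.695 = 4.4600

4.46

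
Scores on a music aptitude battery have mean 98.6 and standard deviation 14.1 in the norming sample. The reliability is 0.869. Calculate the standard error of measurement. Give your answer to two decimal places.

5.10

SEM = SD · √(1 − ρ) = 14.1 × √0.131 = 14.1 × 0.3619 = 5.103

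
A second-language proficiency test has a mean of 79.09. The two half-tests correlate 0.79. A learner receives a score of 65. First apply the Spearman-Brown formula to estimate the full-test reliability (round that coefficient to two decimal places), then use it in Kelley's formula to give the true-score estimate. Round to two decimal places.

66.69

Spearman-Brown: ρ = 2r/(1 + r) = 2(0.79)/(1 + 0.79) = 1.580/1.79 = 0.8827 → 0.88
Weight the observed score by reliability and the mean by (1 − reliability): T̂ = 0.88·65 + 0.12·79.09 = 57.20 + 9.4908 = 66.691.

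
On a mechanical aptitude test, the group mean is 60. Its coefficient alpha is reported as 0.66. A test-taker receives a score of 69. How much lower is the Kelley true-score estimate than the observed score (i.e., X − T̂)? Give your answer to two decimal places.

T̂ = 0.66(69) + 0.34(60) = 45.54 + 20.40 = 65.9400 → 65.940
X − T̂ = 69 − 65.940 = 3.060 → 3.06

3.06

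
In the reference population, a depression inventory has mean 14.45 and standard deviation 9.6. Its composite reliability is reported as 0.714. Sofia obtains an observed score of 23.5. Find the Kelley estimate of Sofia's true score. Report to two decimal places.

20.91

Regress the observed score toward the mean by the unreliability: T̂ = 0.714·23.5 + 0.286·14.45 = 16.7790 + 4.13270 = 20.912.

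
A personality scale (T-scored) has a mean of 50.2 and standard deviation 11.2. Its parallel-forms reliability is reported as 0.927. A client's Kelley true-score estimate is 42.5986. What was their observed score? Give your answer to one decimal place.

42.0

T̂ = ρX + (1 − ρ)μ  ⇒  X = (T̂ − (1 − ρ)μ) / ρ
X = (42.5986 − 0.073 × 50.2) / 0.927 = (42.5986 − 3.6646) / 0.927 = 38.9340 / 0.927 = 42.000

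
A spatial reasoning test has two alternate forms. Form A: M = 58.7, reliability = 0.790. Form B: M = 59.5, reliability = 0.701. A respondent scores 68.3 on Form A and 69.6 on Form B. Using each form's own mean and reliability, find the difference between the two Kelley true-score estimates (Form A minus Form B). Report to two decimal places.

T̂_A = 0.790(68.3) + 0.210(58.7) = 66.2840
T̂_B = 0.701(69.6) + 0.299(59.5) = 66.5801
T̂_A − T̂_B = -0.2961

-0.30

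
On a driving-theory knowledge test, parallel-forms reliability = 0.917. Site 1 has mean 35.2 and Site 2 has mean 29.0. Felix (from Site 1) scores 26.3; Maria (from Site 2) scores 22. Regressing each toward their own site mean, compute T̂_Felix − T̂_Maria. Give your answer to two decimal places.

T̂_Felix = 0.917(26.3) + 0.083(35.2) = 27.0387
T̂_Maria = 0.917(22) + 0.083(29.0) = 22.5810
Difference = 27.0387 − 22.5810 = 4.4577

4.46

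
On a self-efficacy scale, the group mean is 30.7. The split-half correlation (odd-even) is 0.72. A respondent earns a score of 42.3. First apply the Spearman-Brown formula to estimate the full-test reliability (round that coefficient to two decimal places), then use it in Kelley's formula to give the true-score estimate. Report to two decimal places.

Spearman-Brown: ρ = 2r/(1 + r) = 2(0.72)/(1 + 0.72) = 1.440/1.72 = 0.8372 → 0.84
Regress the observed score toward the mean by the unreliability: T̂ = 0.84·42.3 + 0.16·30.7 = 35.532 + 4.912 = 40.444.

40.44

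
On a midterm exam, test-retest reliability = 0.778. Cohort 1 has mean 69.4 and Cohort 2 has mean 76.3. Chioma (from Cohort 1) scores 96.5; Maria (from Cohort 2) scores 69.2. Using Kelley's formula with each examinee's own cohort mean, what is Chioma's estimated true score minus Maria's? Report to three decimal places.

19.708

T̂_Chioma = 0.778(96.5) + 0.222(69.4) = 90.48380
T̂_Maria = 0.778(69.2) + 0.222(76.3) = 70.77620
Difference = 90.48380 − 70.77620 = 19.70760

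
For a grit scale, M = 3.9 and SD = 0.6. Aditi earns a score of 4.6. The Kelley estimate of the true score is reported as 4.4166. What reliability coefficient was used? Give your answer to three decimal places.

T̂ = ρX + (1 − ρ)μ  ⇒  T̂ − μ = ρ(X − μ)
ρ = (T̂ − μ)/(X − μ) = (4.4166 − 3.9) / (4.6 − 3.9) = 0.5166 / 0.7 = 0.73800

0.738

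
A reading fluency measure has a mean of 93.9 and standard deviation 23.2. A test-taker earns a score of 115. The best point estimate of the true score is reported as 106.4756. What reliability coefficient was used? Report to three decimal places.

0.596

T̂ = ρX + (1 − ρ)μ  ⇒  T̂ − μ = ρ(X − μ)
ρ = (T̂ − μ)/(X − μ) = (106.4756 − 93.9) / (115 − 93.9) = 12.5756 / 21.1 = 0.59600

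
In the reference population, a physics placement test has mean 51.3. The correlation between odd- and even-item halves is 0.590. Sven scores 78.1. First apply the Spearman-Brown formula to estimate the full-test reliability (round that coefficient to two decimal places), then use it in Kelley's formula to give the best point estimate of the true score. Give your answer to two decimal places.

Spearman-Brown: ρ = 2r/(1 + r) = 2(0.590)/(1 + 0.590) = 1.1800/1.590 = 0.7421 → 0.74
Weight the observed score by reliability and the mean by (1 − reliability): T̂ = 0.74·78.1 + 0.26·51.3 = 57.794 + 13.338 = 71.132.

71.13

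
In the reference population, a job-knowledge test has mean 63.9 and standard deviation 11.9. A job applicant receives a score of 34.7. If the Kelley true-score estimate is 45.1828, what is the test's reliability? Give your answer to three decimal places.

0.641

T̂ = ρX + (1 − ρ)μ  ⇒  T̂ − μ = ρ(X − μ)
ρ = (T̂ − μ)/(X − μ) = (45.1828 − 63.9) / (34.7 − 63.9) = -18.7172 / -29.2 = 0.64100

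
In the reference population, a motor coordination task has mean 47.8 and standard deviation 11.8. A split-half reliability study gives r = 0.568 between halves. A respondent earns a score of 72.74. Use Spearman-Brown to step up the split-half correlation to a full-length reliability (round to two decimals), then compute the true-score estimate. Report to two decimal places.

Spearman-Brown: ρ = 2r/(1 + r) = 2(0.568)/(1 + 0.568) = 1.1360/1.568 = 0.7245 → 0.72
T̂ = ρX + (1 − ρ)μ
  = 0.72 × 72.74 + 0.28 × 47.8
  = 52.3728 + 13.384
  = 65.757
  ≈ 65.76

65.76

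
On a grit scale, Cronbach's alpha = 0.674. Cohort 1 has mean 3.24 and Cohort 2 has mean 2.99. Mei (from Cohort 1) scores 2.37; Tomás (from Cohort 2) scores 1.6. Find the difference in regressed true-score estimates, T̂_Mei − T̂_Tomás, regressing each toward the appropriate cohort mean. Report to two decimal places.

T̂_Mei = 0.674(2.37) + 0.326(3.24) = 2.6536
T̂_Tomás = 0.674(1.6) + 0.326(2.99) = 2.0531
Difference = 2.6536 − 2.0531 = 0.6005

0.60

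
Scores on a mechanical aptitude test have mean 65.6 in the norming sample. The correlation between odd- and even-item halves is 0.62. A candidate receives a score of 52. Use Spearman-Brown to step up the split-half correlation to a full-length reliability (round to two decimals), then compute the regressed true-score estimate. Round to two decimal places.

Spearman-Brown: ρ = 2r/(1 + r) = 2(0.62)/(1 + 0.62) = 1.240/1.62 = 0.7654 → 0.77
T̂ = ρX + (1 − ρ)μ
  = 0.77 × 52 + 0.23 × 65.6
  = 40.04 + 15.088
  = 55.128
  ≈ 55.13

55.13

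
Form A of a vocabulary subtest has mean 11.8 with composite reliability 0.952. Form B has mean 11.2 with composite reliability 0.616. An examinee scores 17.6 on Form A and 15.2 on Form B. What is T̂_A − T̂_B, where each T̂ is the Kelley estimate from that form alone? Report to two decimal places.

T̂_A = 0.952(17.6) + 0.048(11.8) = 17.3216
T̂_B = 0.616(15.2) + 0.384(11.2) = 13.6640
T̂_A − T̂_B = 3.6576

3.66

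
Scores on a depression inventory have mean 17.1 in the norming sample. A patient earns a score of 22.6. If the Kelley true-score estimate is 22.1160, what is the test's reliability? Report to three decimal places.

T̂ = ρX + (1 − ρ)μ  ⇒  T̂ − μ = ρ(X − μ)
ρ = (T̂ − μ)/(X − μ) = (22.1160 − 17.1) / (22.6 − 17.1) = 5.0160 / 5.5 = 0.91200

0.912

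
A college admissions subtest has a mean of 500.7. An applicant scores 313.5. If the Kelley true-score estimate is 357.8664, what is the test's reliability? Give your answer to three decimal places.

T̂ = ρX + (1 − ρ)μ  ⇒  T̂ − μ = ρ(X − μ)
ρ = (T̂ − μ)/(X − μ) = (357.8664 − 500.7) / (313.5 − 500.7) = -142.8336 / -187.2 = 0.76300

0.763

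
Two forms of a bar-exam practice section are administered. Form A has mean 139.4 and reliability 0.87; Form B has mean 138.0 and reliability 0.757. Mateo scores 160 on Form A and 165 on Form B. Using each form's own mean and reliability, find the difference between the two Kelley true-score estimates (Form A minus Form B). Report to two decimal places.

T̂_A = 0.87(160) + 0.13(139.4) = 157.3220
T̂_B = 0.757(165) + 0.243(138.0) = 158.4390
T̂_A − T̂_B = -1.1170

-1.12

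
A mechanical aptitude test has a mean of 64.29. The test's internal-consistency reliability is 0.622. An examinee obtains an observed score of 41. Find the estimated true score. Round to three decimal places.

49.804

T̂ = 0.622(41) + 0.378(64.29) = 25.502 + 24.30162 = 49.8036 → 49.804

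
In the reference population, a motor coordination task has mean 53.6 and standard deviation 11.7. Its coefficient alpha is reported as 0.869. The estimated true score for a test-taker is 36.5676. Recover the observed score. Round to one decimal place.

34.0

T̂ = ρX + (1 − ρ)μ  ⇒  X = (T̂ − (1 − ρ)μ) / ρ
X = (36.5676 − 0.131 × 53.6) / 0.869 = (36.5676 − 7.0216) / 0.869 = 29.5460 / 0.869 = 34.000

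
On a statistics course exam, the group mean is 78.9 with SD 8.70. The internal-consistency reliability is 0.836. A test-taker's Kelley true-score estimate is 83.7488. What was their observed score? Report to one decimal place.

84.7

T̂ = ρX + (1 − ρ)μ  ⇒  X = (T̂ − (1 − ρ)μ) / ρ
X = (83.7488 − 0.164 × 78.9) / 0.836 = (83.7488 − 12.9396) / 0.836 = 70.8092 / 0.836 = 84.700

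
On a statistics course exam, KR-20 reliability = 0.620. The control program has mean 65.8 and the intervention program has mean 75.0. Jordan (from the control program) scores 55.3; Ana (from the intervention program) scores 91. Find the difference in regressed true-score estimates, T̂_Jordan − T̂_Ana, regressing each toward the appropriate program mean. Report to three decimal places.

-25.630

T̂_Jordan = 0.620(55.3) + 0.380(65.8) = 59.29000
T̂_Ana = 0.620(91) + 0.380(75.0) = 84.92000
Difference = 59.29000 − 84.92000 = -25.63000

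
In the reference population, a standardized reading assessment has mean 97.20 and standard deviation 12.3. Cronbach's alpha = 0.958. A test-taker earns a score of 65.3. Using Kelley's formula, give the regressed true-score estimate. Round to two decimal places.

66.64

Weight the observed score by reliability and the mean by (1 − reliability): T̂ = 0.958·65.3 + 0.042·97.20 = 62.5574 + 4.08240 = 66.640.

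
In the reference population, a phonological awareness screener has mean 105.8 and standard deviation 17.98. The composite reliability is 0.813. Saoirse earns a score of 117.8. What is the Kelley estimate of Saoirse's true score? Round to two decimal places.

115.56

T̂ = ρX + (1 − ρ)μ
  = 0.813 × 117.8 + 0.187 × 105.8
  = 95.7714 + 19.7846
  = 115.556
  ≈ 115.56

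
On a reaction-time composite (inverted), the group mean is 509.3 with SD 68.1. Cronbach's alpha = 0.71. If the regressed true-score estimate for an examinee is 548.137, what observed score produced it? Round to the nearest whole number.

564

T̂ = ρX + (1 − ρ)μ  ⇒  X = (T̂ − (1 − ρ)μ) / ρ
X = (548.137 − 0.29 × 509.3) / 0.71 = (548.137 − 147.697) / 0.71 = 400.440 / 0.71 = 564.00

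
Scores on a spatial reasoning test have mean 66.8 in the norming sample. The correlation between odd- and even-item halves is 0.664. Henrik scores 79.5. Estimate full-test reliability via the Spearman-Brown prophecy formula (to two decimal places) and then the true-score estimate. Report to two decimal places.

Spearman-Brown: ρ = 2r/(1 + r) = 2(0.664)/(1 + 0.664) = 1.3280/1.664 = 0.7981 → 0.80
T̂ = ρX + (1 − ρ)μ
  = 0.80 × 79.5 + 0.20 × 66.8
  = 63.600 + 13.360
  = 76.960
  ≈ 76.96

76.96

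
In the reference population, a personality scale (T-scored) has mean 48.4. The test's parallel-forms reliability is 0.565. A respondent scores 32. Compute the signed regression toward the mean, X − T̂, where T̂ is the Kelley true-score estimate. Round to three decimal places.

-7.134

T̂ = 0.565(32) + 0.435(48.4) = 18.080 + 21.0540 = 39.13400 → 39.1340
X − T̂ = 32 − 39.1340 = -7.1340 → -7.134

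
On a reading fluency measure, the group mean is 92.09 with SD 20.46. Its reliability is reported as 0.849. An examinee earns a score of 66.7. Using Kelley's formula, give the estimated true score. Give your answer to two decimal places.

70.53

T̂ = 0.849(66.7) + 0.151(92.09) = 56.6283 + 13.90559 = 70.534 → 70.53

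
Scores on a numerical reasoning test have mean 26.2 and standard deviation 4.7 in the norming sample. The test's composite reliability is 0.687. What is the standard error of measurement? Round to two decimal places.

SEM = SD · √(1 − ρ) = 4.7 × √0.313 = 4.7 × 0.5595 = 2.629

2.63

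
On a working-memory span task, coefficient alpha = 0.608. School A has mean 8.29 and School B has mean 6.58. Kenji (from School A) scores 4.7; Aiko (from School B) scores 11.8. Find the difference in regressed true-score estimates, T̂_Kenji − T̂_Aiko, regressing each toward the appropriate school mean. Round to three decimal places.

T̂_Kenji = 0.608(4.7) + 0.392(8.29) = 6.10728
T̂_Aiko = 0.608(11.8) + 0.392(6.58) = 9.75376
Difference = 6.10728 − 9.75376 = -3.64648

-3.646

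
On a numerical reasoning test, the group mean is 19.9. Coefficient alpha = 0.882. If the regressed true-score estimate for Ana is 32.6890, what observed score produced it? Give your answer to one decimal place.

T̂ = ρX + (1 − ρ)μ  ⇒  X = (T̂ − (1 − ρ)μ) / ρ
X = (32.6890 − 0.118 × 19.9) / 0.882 = (32.6890 − 2.3482) / 0.882 = 30.3408 / 0.882 = 34.400

34.4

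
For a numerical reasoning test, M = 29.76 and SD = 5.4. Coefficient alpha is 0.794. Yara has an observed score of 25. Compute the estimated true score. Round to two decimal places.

25.98

T̂ = 0.794(25) + 0.206(29.76) = 19.850 + 6.13056 = 25.981 → 25.98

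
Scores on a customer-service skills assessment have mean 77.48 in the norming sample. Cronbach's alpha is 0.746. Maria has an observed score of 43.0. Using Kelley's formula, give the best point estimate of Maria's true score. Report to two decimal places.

51.76

T̂ = 0.746(43.0) + 0.254(77.48) = 32.0780 + 19.67992 = 51.758 → 51.76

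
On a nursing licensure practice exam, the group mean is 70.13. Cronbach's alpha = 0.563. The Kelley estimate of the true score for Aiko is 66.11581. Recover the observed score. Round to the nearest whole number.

63

T̂ = ρX + (1 − ρ)μ  ⇒  X = (T̂ − (1 − ρ)μ) / ρ
X = (66.11581 − 0.437 × 70.13) / 0.563 = (66.11581 − 30.64681) / 0.563 = 35.46900 / 0.563 = 63.00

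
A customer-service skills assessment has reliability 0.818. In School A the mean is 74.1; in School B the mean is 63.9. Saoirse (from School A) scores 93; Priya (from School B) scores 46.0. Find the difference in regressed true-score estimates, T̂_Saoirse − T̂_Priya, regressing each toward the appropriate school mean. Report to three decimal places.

40.302

T̂_Saoirse = 0.818(93) + 0.182(74.1) = 89.56020
T̂_Priya = 0.818(46.0) + 0.182(63.9) = 49.25780
Difference = 89.56020 − 49.25780 = 40.30240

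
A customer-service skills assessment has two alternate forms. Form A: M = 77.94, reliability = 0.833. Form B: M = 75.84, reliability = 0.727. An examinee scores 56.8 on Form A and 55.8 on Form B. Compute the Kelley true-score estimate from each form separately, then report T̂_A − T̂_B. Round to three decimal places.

T̂_A = 0.833(56.8) + 0.167(77.94) = 60.33038
T̂_B = 0.727(55.8) + 0.273(75.84) = 61.27092
T̂_A − T̂_B = -0.94054

-0.941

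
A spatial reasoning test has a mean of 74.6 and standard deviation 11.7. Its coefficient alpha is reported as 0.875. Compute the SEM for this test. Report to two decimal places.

SEM = SD · √(1 − ρ) = 11.7 × √0.125 = 11.7 × 0.3536 = 4.137

4.14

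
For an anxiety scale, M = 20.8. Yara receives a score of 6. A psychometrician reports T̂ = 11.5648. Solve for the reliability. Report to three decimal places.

T̂ = ρX + (1 − ρ)μ  ⇒  T̂ − μ = ρ(X − μ)
ρ = (T̂ − μ)/(X − μ) = (11.5648 − 20.8) / (6 − 20.8) = -9.2352 / -14.8 = 0.62400

0.624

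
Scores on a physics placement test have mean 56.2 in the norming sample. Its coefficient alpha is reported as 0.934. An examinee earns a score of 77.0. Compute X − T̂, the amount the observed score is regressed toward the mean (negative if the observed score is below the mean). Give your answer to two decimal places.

T̂ = 0.934(77.0) + 0.066(56.2) = 71.9180 + 3.7092 = 75.6272 → 75.627
X − T̂ = 77.0 − 75.627 = 1.373 → 1.37

1.37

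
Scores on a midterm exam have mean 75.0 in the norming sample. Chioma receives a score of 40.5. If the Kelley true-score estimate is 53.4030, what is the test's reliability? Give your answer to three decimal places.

T̂ = ρX + (1 − ρ)μ  ⇒  T̂ − μ = ρ(X − μ)
ρ = (T̂ − μ)/(X − μ) = (53.4030 − 75.0) / (40.5 − 75.0) = -21.5970 / -34.5 = 0.62600

0.626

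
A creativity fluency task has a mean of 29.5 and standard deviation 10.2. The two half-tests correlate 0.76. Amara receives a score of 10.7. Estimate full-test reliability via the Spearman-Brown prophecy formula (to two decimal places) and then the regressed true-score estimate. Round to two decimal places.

Spearman-Brown: ρ = 2r/(1 + r) = 2(0.76)/(1 + 0.76) = 1.520/1.76 = 0.8636 → 0.86
T̂ = ρX + (1 − ρ)μ
  = 0.86 × 10.7 + 0.14 × 29.5
  = 9.202 + 4.130
  = 13.332
  ≈ 13.33

13.33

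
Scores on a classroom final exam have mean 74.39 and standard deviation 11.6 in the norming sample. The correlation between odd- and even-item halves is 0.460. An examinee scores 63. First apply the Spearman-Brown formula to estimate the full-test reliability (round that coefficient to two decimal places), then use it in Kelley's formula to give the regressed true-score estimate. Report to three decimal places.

67.214

Spearman-Brown: ρ = 2r/(1 + r) = 2(0.460)/(1 + 0.460) = 0.9200/1.460 = 0.6301 → 0.63
T̂ = 0.63(63) + 0.37(74.39) = 39.69 + 27.5243 = 67.2143 → 67.214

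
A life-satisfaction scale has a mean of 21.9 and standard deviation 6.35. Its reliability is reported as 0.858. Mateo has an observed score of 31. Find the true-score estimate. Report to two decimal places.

29.71

T̂ = ρX + (1 − ρ)μ
  = 0.858 × 31 + 0.142 × 21.9
  = 26.598 + 3.1098
  = 29.708
  ≈ 29.71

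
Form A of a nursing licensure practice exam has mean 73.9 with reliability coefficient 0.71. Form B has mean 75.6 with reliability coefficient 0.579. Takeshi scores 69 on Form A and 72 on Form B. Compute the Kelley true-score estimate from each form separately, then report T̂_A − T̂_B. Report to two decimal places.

-3.09

T̂_A = 0.71(69) + 0.29(73.9) = 70.4210
T̂_B = 0.579(72) + 0.421(75.6) = 73.5156
T̂_A − T̂_B = -3.0946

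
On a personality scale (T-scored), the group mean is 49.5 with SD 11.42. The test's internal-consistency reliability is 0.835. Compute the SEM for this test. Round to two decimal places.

4.64

SEM = SD · √(1 − ρ) = 11.42 × √0.165 = 11.42 × 0.4062 = 4.639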